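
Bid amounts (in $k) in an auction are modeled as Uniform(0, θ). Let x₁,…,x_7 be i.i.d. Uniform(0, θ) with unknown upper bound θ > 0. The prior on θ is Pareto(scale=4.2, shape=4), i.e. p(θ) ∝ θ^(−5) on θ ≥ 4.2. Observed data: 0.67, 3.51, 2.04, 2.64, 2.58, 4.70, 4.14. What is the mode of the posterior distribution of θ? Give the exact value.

θ̂_MAP = 4.70

The Uniform(0, θ) likelihood is θ^(−n) for θ ≥ max(xᵢ), zero otherwise. Here max(xᵢ) = 4.70.
Posterior ∝ θ^(−5) · θ^(−7) = θ^(−12) on θ ≥ max(4.2, 4.70) = 4.70.
This density is strictly decreasing in θ, so the posterior mode lies at the lower boundary of the support.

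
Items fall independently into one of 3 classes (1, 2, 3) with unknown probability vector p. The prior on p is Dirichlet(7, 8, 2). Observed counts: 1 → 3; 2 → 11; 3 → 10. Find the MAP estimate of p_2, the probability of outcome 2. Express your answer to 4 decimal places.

The posterior is Dirichlet(αᵢ + nᵢ) = Dirichlet(10, 19, 12).
For a Dirichlet(a₁,…,a_K) with all aᵢ > 1, the mode has j-th component (aⱼ − 1)/(Σaᵢ − K).
Here Σaᵢ = 41 and K = 3, so p_2 = (19 − 1)/(41 − 3) = 18/38 ≈ 0.4737.

MAP estimate: 0.4737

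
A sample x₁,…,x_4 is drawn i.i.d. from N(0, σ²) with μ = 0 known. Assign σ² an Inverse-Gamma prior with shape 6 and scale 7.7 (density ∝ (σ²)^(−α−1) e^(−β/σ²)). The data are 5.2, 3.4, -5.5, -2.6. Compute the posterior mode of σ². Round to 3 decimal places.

σ̂²_MAP = 5.056

Sum of squared deviations about the known mean: SS = (5.2−0)² + (3.4−0)² + (-5.5−0)² + (-2.6−0)² = 75.61.
The Normal likelihood contributes (σ²)^(−n/2) exp(−SS/(2σ²)), so the posterior is Inverse-Gamma(α + n/2, β + SS/2) = Inverse-Gamma(8, 45.505).
The mode of Inverse-Gamma(a, b) is b/(a+1) = 45.505/9 ≈ 5.056.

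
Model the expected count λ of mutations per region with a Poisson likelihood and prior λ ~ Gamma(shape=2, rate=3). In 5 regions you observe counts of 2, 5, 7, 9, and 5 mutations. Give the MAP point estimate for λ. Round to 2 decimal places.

Σxᵢ = 2+5+7+9+5 = 28, with n = 5.
Posterior ∝ λe^(−3λ) · λ^28e^(−5λ) = λ^29e^(−8λ), i.e. Gamma(shape=30, rate=8).
The mode of a Gamma(a, b) with a ≥ 1 (shape–rate) is (a−1)/b = 29/8 ≈ 3.63.

λ̂_MAP = 3.63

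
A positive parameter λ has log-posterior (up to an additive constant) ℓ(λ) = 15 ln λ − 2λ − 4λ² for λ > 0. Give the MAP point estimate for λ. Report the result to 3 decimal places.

ℓ'(λ) = 15/λ − 2 − 8λ. Setting this to zero and multiplying by λ: 8λ² + 2λ − 15 = 0.
λ = (−2 + √(2² + 4·8·15)) / (2·8) = (−2 + √484) / 16 = (−2 + 22)/16 = 5/4.
ℓ''(λ) = −15/λ² − 8 < 0, confirming a maximum.

λ̂_MAP = 1.250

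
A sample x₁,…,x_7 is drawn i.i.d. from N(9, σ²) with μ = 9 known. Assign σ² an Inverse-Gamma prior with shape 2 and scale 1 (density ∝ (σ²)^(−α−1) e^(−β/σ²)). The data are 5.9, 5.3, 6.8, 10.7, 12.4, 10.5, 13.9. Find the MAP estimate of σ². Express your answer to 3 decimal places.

σ̂²_MAP = 5.450

Sum of squared deviations about the known mean: SS = (5.9−9)² + (5.3−9)² + (6.8−9)² + (10.7−9)² + (12.4−9)² + (10.5−9)² + (13.9−9)² = 68.85.
The Normal likelihood contributes (σ²)^(−n/2) exp(−SS/(2σ²)), so the posterior is Inverse-Gamma(α + n/2, β + SS/2) = Inverse-Gamma(5.5, 35.425).
The mode of Inverse-Gamma(a, b) is b/(a+1) = 35.425/6.5 ≈ 5.450.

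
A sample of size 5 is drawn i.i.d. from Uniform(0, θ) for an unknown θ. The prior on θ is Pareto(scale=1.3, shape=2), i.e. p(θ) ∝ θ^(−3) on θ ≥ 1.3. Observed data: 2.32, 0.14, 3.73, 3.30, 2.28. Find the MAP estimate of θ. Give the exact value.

θ̂_MAP = 3.73

The Uniform(0, θ) likelihood is θ^(−n) for θ ≥ max(xᵢ), zero otherwise. Here max(xᵢ) = 3.73.
Posterior ∝ θ^(−3) · θ^(−5) = θ^(−8) on θ ≥ max(1.3, 3.73) = 3.73.
This density is strictly decreasing in θ, so the posterior mode lies at the lower boundary of the support.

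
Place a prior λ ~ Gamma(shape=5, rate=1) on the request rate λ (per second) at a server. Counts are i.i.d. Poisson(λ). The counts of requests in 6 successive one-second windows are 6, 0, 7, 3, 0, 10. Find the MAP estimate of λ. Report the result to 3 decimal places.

Σxᵢ = 6+0+7+3+0+10 = 26, with n = 6.
Posterior ∝ λ^4e^(−1λ) · λ^26e^(−6λ) = λ^30e^(−7λ), i.e. Gamma(shape=31, rate=7).
The mode of a Gamma(a, b) with a ≥ 1 (shape–rate) is (a−1)/b = 30/7 ≈ 4.286.

λ̂_MAP = 4.286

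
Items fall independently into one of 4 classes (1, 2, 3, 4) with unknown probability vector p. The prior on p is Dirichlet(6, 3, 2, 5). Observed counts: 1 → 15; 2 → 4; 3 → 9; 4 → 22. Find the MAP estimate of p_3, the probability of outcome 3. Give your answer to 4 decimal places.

MAP estimate: 0.1613

The posterior is Dirichlet(αᵢ + nᵢ) = Dirichlet(21, 7, 11, 27).
For a Dirichlet(a₁,…,a_K) with all aᵢ > 1, the mode has j-th component (aⱼ − 1)/(Σaᵢ − K).
Here Σaᵢ = 66 and K = 4, so p_3 = (11 − 1)/(66 − 4) = 10/62 ≈ 0.1613.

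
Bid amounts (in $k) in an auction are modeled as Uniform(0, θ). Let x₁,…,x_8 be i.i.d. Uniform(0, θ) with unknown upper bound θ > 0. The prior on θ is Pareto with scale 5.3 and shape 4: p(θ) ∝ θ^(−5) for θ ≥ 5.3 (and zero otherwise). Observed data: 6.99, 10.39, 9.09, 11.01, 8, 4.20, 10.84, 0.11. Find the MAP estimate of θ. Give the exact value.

The Uniform(0, θ) likelihood is θ^(−n) for θ ≥ max(xᵢ), zero otherwise. Here max(xᵢ) = 11.01.
Posterior ∝ θ^(−5) · θ^(−8) = θ^(−13) on θ ≥ max(5.3, 11.01) = 11.01.
This density is strictly decreasing in θ, so the posterior mode lies at the lower boundary of the support.

θ̂_MAP = 11.01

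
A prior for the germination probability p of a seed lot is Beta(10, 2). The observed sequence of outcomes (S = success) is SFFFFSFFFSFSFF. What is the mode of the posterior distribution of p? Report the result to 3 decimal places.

Prior: Beta(10, 2).
Data: 4 successes in 14 trials (from the sequence). The binomial likelihood contributes p^4(1−p)^10, so the posterior is Beta(10+4, 2+10) = Beta(14, 12).
For Beta(a, b) with a, b > 1 the mode is (a−1)/(a+b−2) = 13/24 ≈ 0.542.

p̂_MAP = 0.542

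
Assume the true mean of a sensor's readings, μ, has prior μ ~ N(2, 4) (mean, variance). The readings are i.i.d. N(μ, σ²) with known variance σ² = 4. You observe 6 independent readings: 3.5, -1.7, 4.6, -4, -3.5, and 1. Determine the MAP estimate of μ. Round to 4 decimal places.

μ̂_MAP = 0.2714

n = 6; x̄ = (3.5 + (-1.7) + 4.6 + (-4) + (-3.5) + 1)/6 = -0.1/6 = -1/60 ≈ -0.0167.
For a Normal prior and Normal likelihood with known variance, the posterior is Normal; its mode equals its mean, the precision-weighted average.
Prior precision 1/σ₀² = 1/4 = 0.25; data precision n/σ² = 6/4 = 1.5.
μ̂ = (0.25·2 + 1.5·(-1/60)) / (0.25 + 1.5) = 0.475/1.75 = 19/70 ≈ 0.2714.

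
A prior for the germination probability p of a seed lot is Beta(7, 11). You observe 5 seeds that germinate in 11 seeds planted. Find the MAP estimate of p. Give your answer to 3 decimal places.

p̂_MAP = 0.407

Prior: Beta(7, 11).
Data: 5 successes in 11 trials. The binomial likelihood contributes p^5(1−p)^6, so the posterior is Beta(7+5, 11+6) = Beta(12, 17).
For Beta(a, b) with a, b > 1 the mode is (a−1)/(a+b−2) = 11/27 ≈ 0.407.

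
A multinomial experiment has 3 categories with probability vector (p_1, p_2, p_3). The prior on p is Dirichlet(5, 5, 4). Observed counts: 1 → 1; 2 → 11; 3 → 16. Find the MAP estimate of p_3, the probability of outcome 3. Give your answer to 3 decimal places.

MAP estimate: 0.487

The posterior is Dirichlet(αᵢ + nᵢ) = Dirichlet(6, 16, 20).
For a Dirichlet(a₁,…,a_K) with all aᵢ > 1, the mode has j-th component (aⱼ − 1)/(Σaᵢ − K).
Here Σaᵢ = 42 and K = 3, so p_3 = (20 − 1)/(42 − 3) = 19/39 ≈ 0.487.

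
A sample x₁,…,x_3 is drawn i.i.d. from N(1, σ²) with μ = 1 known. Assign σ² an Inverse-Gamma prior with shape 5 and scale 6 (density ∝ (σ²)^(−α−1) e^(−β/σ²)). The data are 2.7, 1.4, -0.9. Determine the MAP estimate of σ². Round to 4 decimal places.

Sum of squared deviations about the known mean: SS = (2.7−1)² + (1.4−1)² + (-0.9−1)² = 6.66.
The Normal likelihood contributes (σ²)^(−n/2) exp(−SS/(2σ²)), so the posterior is Inverse-Gamma(α + n/2, β + SS/2) = Inverse-Gamma(6.5, 9.33).
The mode of Inverse-Gamma(a, b) is b/(a+1) = 9.33/7.5 ≈ 1.2440.

σ̂²_MAP = 1.2440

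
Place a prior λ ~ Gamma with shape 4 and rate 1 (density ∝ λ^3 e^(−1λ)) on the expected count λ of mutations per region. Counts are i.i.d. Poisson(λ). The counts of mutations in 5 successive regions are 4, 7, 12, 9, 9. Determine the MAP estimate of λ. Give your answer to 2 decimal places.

Σxᵢ = 4+7+12+9+9 = 41, with n = 5.
Posterior ∝ λ^3e^(−1λ) · λ^41e^(−5λ) = λ^44e^(−6λ), i.e. Gamma(shape=45, rate=6).
The mode of a Gamma(a, b) with a ≥ 1 (shape–rate) is (a−1)/b = 44/6 ≈ 7.33.

λ̂_MAP = 7.33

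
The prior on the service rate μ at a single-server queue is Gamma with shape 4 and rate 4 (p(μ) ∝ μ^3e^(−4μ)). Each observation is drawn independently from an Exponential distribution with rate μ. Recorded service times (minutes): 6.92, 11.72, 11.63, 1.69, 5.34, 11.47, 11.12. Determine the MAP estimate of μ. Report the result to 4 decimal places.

The Exponential(rate=μ) likelihood is ∝ μ^n e^(−μΣtᵢ). Here n = 7 and Σtᵢ = 6.92 + 11.72 + 11.63 + 1.69 + 5.34 + 11.47 + 11.12 = 59.89.
Posterior ∝ μ^3e^(−4μ) · μ^7e^(−59.89μ) = μ^10e^(−63.89μ), i.e. Gamma(11, 63.89).
Mode = (a−1)/b = 10/63.89 ≈ 0.1565.

μ̂_MAP = 0.1565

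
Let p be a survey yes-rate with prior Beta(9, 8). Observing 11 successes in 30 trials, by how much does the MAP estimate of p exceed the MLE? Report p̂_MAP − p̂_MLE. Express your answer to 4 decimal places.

Posterior is Beta(20, 27); MAP = (20−1)/(47−2) = 19/45 ≈ 0.42222.
MLE ignores the prior: p̂_MLE = k/n = 11/30 ≈ 0.36667.
Difference = 19/45 − 11/30 = 1/18 ≈ 0.0556.

MAP − MLE = 0.0556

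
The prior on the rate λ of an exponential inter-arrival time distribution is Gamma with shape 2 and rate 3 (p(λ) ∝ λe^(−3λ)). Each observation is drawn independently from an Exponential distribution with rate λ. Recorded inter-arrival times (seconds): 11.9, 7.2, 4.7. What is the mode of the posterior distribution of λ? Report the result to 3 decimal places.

The Exponential(rate=λ) likelihood is ∝ λ^n e^(−λΣtᵢ). Here n = 3 and Σtᵢ = 11.9 + 7.2 + 4.7 = 23.8.
Posterior ∝ λe^(−3λ) · λ^3e^(−23.8λ) = λ^4e^(−26.8λ), i.e. Gamma(5, 26.8).
Mode = (a−1)/b = 4/26.8 ≈ 0.149.

λ̂_MAP = 0.149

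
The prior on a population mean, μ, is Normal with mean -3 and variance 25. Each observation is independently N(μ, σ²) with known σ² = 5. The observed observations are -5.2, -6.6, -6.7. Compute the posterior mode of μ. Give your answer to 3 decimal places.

n = 3; x̄ = ((-5.2) + (-6.6) + (-6.7))/3 = -18.5/3 = -37/6 ≈ -6.1667.
For a Normal prior and Normal likelihood with known variance, the posterior is Normal; its mode equals its mean, the precision-weighted average.
Prior precision 1/σ₀² = 1/25 = 0.04; data precision n/σ² = 3/5 = 0.6.
μ̂ = (0.04·(-3) + 0.6·(-37/6)) / (0.04 + 0.6) = (-3.82)/0.64 = -5.96875 ≈ -5.969.

μ̂_MAP = -5.969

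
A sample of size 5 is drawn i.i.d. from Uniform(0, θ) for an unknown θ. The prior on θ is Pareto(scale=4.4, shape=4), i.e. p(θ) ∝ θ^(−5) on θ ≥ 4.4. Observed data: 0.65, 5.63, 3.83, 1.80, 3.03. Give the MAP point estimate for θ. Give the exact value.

θ̂_MAP = 5.63

The Uniform(0, θ) likelihood is θ^(−n) for θ ≥ max(xᵢ), zero otherwise. Here max(xᵢ) = 5.63.
Posterior ∝ θ^(−5) · θ^(−5) = θ^(−10) on θ ≥ max(4.4, 5.63) = 5.63.
This density is strictly decreasing in θ, so the posterior mode lies at the lower boundary of the support.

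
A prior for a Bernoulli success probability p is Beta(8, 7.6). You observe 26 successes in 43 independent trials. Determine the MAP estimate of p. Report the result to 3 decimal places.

p̂_MAP = 0.583

Prior: Beta(8, 7.6).
Data: 26 successes in 43 trials. The binomial likelihood contributes p^26(1−p)^17, so the posterior is Beta(8+26, 7.6+17) = Beta(34, 24.6).
For Beta(a, b) with a, b > 1 the mode is (a−1)/(a+b−2) = 33/56.6 ≈ 0.583.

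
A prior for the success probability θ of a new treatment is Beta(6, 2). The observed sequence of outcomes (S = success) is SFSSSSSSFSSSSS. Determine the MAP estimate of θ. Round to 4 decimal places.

θ̂_MAP = 0.8500

Prior: Beta(6, 2).
Data: 12 successes in 14 trials (from the sequence). The binomial likelihood contributes θ^12(1−θ)^2, so the posterior is Beta(6+12, 2+2) = Beta(18, 4).
For Beta(a, b) with a, b > 1 the mode is (a−1)/(a+b−2) = 17/20 ≈ 0.8500.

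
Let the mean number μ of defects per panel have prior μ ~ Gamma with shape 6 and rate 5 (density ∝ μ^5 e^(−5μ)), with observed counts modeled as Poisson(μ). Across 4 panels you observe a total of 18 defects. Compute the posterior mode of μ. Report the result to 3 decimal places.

Σxᵢ = 18, n = 4.
Posterior ∝ μ^5e^(−5μ) · μ^18e^(−4μ) = μ^23e^(−9μ), i.e. Gamma(shape=24, rate=9).
The mode of a Gamma(a, b) with a ≥ 1 (shape–rate) is (a−1)/b = 23/9 ≈ 2.556.

μ̂_MAP = 2.556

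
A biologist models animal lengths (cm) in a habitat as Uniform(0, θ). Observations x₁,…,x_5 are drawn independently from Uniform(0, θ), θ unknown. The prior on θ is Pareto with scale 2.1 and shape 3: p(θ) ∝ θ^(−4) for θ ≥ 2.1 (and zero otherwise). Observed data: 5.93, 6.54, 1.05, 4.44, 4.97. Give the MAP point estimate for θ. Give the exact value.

The Uniform(0, θ) likelihood is θ^(−n) for θ ≥ max(xᵢ), zero otherwise. Here max(xᵢ) = 6.54.
Posterior ∝ θ^(−4) · θ^(−5) = θ^(−9) on θ ≥ max(2.1, 6.54) = 6.54.
This density is strictly decreasing in θ, so the posterior mode lies at the lower boundary of the support.

θ̂_MAP = 6.54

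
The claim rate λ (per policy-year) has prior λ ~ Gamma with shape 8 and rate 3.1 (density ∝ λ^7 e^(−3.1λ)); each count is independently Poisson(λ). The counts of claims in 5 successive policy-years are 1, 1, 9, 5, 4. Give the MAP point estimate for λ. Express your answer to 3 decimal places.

λ̂_MAP = 3.333

Σxᵢ = 1+1+9+5+4 = 20, with n = 5.
Posterior ∝ λ^7e^(−3.1λ) · λ^20e^(−5λ) = λ^27e^(−8.1λ), i.e. Gamma(shape=28, rate=8.1).
The mode of a Gamma(a, b) with a ≥ 1 (shape–rate) is (a−1)/b = 27/8.1 ≈ 3.333.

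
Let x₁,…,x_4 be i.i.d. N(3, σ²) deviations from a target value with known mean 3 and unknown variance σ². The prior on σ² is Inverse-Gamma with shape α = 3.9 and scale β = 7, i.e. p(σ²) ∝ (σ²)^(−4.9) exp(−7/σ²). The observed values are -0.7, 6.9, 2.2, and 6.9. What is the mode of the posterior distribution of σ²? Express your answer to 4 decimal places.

σ̂²_MAP = 4.2572

Sum of squared deviations about the known mean: SS = (-0.7−3)² + (6.9−3)² + (2.2−3)² + (6.9−3)² = 44.75.
The Normal likelihood contributes (σ²)^(−n/2) exp(−SS/(2σ²)), so the posterior is Inverse-Gamma(α + n/2, β + SS/2) = Inverse-Gamma(5.9, 29.375).
The mode of Inverse-Gamma(a, b) is b/(a+1) = 29.375/6.9 ≈ 4.2572.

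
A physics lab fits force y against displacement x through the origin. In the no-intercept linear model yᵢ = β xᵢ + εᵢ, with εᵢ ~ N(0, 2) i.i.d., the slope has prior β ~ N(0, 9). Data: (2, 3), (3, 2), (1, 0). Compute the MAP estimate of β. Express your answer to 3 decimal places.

log p(β | y) = −Σ(yᵢ − βxᵢ)²/(2·2) − β²/(2·9) + const.
Setting the derivative to zero: Σxᵢ(yᵢ − βxᵢ)/2 − β/9 = 0, so β = Σxᵢyᵢ / (Σxᵢ² + σ²/τ²).
Σxᵢyᵢ = 2·3 + 3·2 + 1·0 = 12; Σxᵢ² = 14; σ²/τ² = 2/9.
β̂_MAP = 12 / (14 + 2/9) = 12/(128/9) = 27/32 ≈ 0.844.

β̂_MAP = 0.844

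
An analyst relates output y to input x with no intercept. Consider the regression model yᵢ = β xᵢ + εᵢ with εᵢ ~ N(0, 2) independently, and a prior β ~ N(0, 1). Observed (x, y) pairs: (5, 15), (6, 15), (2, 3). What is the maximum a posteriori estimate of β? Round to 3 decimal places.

β̂_MAP = 2.552

log p(β | y) = −Σ(yᵢ − βxᵢ)²/(2·2) − β²/(2·1) + const.
Setting the derivative to zero: Σxᵢ(yᵢ − βxᵢ)/2 − β/1 = 0, so β = Σxᵢyᵢ / (Σxᵢ² + σ²/τ²).
Σxᵢyᵢ = 5·15 + 6·15 + 2·3 = 171; Σxᵢ² = 65; σ²/τ² = 2.
β̂_MAP = 171 / (65 + 2) = 171/67 ≈ 2.552.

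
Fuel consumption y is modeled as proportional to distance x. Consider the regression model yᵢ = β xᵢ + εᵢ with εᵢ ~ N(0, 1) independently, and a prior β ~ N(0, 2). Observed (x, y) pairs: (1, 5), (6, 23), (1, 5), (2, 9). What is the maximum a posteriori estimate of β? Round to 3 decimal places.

β̂_MAP = 3.906

log p(β | y) = −Σ(yᵢ − βxᵢ)²/(2·1) − β²/(2·2) + const.
Setting the derivative to zero: Σxᵢ(yᵢ − βxᵢ)/1 − β/2 = 0, so β = Σxᵢyᵢ / (Σxᵢ² + σ²/τ²).
Σxᵢyᵢ = 1·5 + 6·23 + 1·5 + 2·9 = 166; Σxᵢ² = 42; σ²/τ² = 0.5.
β̂_MAP = 166 / (42 + 0.5) = 166/42.5 ≈ 3.906.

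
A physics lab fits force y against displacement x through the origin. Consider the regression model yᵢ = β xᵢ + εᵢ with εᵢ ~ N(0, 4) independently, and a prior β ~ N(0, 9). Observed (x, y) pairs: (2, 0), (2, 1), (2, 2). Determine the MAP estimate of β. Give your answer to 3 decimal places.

log p(β | y) = −Σ(yᵢ − βxᵢ)²/(2·4) − β²/(2·9) + const.
Setting the derivative to zero: Σxᵢ(yᵢ − βxᵢ)/4 − β/9 = 0, so β = Σxᵢyᵢ / (Σxᵢ² + σ²/τ²).
Σxᵢyᵢ = 2·0 + 2·1 + 2·2 = 6; Σxᵢ² = 12; σ²/τ² = 4/9.
β̂_MAP = 6 / (12 + 4/9) = 6/(112/9) = 27/56 ≈ 0.482.

β̂_MAP = 0.482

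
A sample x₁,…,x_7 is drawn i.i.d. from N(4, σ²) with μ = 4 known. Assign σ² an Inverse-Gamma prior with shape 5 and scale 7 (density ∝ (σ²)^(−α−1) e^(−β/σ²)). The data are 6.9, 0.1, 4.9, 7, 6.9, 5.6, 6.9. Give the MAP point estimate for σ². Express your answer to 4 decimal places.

Sum of squared deviations about the known mean: SS = (6.9−4)² + (0.1−4)² + (4.9−4)² + (7−4)² + (6.9−4)² + (5.6−4)² + (6.9−4)² = 52.81.
The Normal likelihood contributes (σ²)^(−n/2) exp(−SS/(2σ²)), so the posterior is Inverse-Gamma(α + n/2, β + SS/2) = Inverse-Gamma(8.5, 33.405).
The mode of Inverse-Gamma(a, b) is b/(a+1) = 33.405/9.5 ≈ 3.5163.

σ̂²_MAP = 3.5163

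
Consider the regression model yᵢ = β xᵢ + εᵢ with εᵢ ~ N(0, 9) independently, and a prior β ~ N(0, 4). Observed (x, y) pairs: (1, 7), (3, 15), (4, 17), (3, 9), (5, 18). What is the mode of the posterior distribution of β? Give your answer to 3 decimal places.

β̂_MAP = 3.807

log p(β | y) = −Σ(yᵢ − βxᵢ)²/(2·9) − β²/(2·4) + const.
Setting the derivative to zero: Σxᵢ(yᵢ − βxᵢ)/9 − β/4 = 0, so β = Σxᵢyᵢ / (Σxᵢ² + σ²/τ²).
Σxᵢyᵢ = 1·7 + 3·15 + 4·17 + 3·9 + 5·18 = 237; Σxᵢ² = 60; σ²/τ² = 2.25.
β̂_MAP = 237 / (60 + 2.25) = 237/62.25 ≈ 3.807.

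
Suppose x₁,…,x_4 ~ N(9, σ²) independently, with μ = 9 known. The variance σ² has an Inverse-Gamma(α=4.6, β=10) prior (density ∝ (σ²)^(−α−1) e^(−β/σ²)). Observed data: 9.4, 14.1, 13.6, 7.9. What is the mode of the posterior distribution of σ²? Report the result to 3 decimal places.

σ̂²_MAP = 4.509

Sum of squared deviations about the known mean: SS = (9.4−9)² + (14.1−9)² + (13.6−9)² + (7.9−9)² = 48.54.
The Normal likelihood contributes (σ²)^(−n/2) exp(−SS/(2σ²)), so the posterior is Inverse-Gamma(α + n/2, β + SS/2) = Inverse-Gamma(6.6, 34.27).
The mode of Inverse-Gamma(a, b) is b/(a+1) = 34.27/7.6 ≈ 4.509.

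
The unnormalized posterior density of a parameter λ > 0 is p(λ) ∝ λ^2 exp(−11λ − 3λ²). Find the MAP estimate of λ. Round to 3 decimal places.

ℓ'(λ) = 2/λ − 11 − 6λ. Setting this to zero and multiplying by λ: 6λ² + 11λ − 2 = 0.
λ = (−11 + √(11² + 4·6·2)) / (2·6) = (−11 + √169) / 12 = (−11 + 13)/12 = 1/6.
ℓ''(λ) = −2/λ² − 6 < 0, confirming a maximum.

λ̂_MAP = 0.167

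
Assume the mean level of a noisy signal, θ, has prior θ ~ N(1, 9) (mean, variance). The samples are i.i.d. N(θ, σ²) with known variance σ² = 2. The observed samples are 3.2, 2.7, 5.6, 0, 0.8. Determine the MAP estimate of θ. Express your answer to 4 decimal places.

n = 5; x̄ = (3.2 + 2.7 + 5.6 + 0 + 0.8)/5 = 12.3/5 = 2.46.
For a Normal prior and Normal likelihood with known variance, the posterior is Normal; its mode equals its mean, the precision-weighted average.
Prior precision 1/σ₀² = 1/9; data precision n/σ² = 5/2 = 2.5.
θ̂ = ((1/9)·1 + 2.5·2.46) / (1/9 + 2.5) = (1127/180)/(47/18) = 1127/470 ≈ 2.3979.

θ̂_MAP = 2.3979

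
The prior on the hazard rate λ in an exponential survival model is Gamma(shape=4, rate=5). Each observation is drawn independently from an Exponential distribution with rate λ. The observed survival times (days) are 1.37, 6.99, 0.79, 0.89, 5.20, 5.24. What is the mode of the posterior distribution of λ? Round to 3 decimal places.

The Exponential(rate=λ) likelihood is ∝ λ^n e^(−λΣtᵢ). Here n = 6 and Σtᵢ = 1.37 + 6.99 + 0.79 + 0.89 + 5.20 + 5.24 = 20.48.
Posterior ∝ λ^3e^(−5λ) · λ^6e^(−20.48λ) = λ^9e^(−25.48λ), i.e. Gamma(10, 25.48).
Mode = (a−1)/b = 9/25.48 ≈ 0.353.

λ̂_MAP = 0.353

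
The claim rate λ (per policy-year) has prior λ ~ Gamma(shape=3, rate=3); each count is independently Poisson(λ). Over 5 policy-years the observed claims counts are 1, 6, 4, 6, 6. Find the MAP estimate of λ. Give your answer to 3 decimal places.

λ̂_MAP = 3.125

Σxᵢ = 1+6+4+6+6 = 23, with n = 5.
Posterior ∝ λ^2e^(−3λ) · λ^23e^(−5λ) = λ^25e^(−8λ), i.e. Gamma(shape=26, rate=8).
The mode of a Gamma(a, b) with a ≥ 1 (shape–rate) is (a−1)/b = 25/8 ≈ 3.125.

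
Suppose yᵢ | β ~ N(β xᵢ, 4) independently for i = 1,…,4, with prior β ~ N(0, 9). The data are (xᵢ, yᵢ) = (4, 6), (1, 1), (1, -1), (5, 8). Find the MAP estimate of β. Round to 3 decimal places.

β̂_MAP = 1.473

log p(β | y) = −Σ(yᵢ − βxᵢ)²/(2·4) − β²/(2·9) + const.
Setting the derivative to zero: Σxᵢ(yᵢ − βxᵢ)/4 − β/9 = 0, so β = Σxᵢyᵢ / (Σxᵢ² + σ²/τ²).
Σxᵢyᵢ = 4·6 + 1·1 + 1·(-1) + 5·8 = 64; Σxᵢ² = 43; σ²/τ² = 4/9.
β̂_MAP = 64 / (43 + 4/9) = 64/(391/9) = 576/391 ≈ 1.473.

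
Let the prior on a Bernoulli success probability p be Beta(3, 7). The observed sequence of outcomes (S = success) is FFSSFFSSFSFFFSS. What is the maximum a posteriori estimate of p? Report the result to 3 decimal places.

Prior: Beta(3, 7).
Data: 7 successes in 15 trials (from the sequence). The binomial likelihood contributes p^7(1−p)^8, so the posterior is Beta(3+7, 7+8) = Beta(10, 15).
For Beta(a, b) with a, b > 1 the mode is (a−1)/(a+b−2) = 9/23 ≈ 0.391.

p̂_MAP = 0.391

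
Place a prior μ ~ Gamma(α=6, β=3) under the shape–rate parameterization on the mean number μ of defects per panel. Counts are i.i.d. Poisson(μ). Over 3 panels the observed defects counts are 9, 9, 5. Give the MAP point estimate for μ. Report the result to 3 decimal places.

Σxᵢ = 9+9+5 = 23, with n = 3.
Posterior ∝ μ^5e^(−3μ) · μ^23e^(−3μ) = μ^28e^(−6μ), i.e. Gamma(shape=29, rate=6).
The mode of a Gamma(a, b) with a ≥ 1 (shape–rate) is (a−1)/b = 28/6 ≈ 4.667.

μ̂_MAP = 4.667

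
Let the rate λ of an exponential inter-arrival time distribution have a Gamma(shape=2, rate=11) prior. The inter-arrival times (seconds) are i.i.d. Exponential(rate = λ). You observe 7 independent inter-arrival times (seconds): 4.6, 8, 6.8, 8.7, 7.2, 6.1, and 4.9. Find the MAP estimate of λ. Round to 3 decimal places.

The Exponential(rate=λ) likelihood is ∝ λ^n e^(−λΣtᵢ). Here n = 7 and Σtᵢ = 4.6 + 8 + 6.8 + 8.7 + 7.2 + 6.1 + 4.9 = 46.3.
Posterior ∝ λe^(−11λ) · λ^7e^(−46.3λ) = λ^8e^(−57.3λ), i.e. Gamma(9, 57.3).
Mode = (a−1)/b = 8/57.3 ≈ 0.140.

λ̂_MAP = 0.140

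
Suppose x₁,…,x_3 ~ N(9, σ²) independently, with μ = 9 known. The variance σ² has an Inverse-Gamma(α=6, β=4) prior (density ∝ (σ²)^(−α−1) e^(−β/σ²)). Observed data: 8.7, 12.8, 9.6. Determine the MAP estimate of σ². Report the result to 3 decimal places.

Sum of squared deviations about the known mean: SS = (8.7−9)² + (12.8−9)² + (9.6−9)² = 14.89.
The Normal likelihood contributes (σ²)^(−n/2) exp(−SS/(2σ²)), so the posterior is Inverse-Gamma(α + n/2, β + SS/2) = Inverse-Gamma(7.5, 11.445).
The mode of Inverse-Gamma(a, b) is b/(a+1) = 11.445/8.5 ≈ 1.346.

σ̂²_MAP = 1.346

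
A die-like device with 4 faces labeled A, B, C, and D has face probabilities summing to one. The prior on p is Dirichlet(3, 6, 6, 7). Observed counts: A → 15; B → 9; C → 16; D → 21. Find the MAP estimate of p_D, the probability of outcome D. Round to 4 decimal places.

MAP estimate of p_D = 0.3418

The posterior is Dirichlet(αᵢ + nᵢ) = Dirichlet(18, 15, 22, 28).
For a Dirichlet(a₁,…,a_K) with all aᵢ > 1, the mode has j-th component (aⱼ − 1)/(Σaᵢ − K).
Here Σaᵢ = 83 and K = 4, so p_D = (28 − 1)/(83 − 4) = 27/79 ≈ 0.3418.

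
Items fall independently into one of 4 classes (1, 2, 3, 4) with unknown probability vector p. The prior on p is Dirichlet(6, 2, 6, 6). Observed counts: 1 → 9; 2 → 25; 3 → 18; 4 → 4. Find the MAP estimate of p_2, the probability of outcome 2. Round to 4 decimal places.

The posterior is Dirichlet(αᵢ + nᵢ) = Dirichlet(15, 27, 24, 10).
For a Dirichlet(a₁,…,a_K) with all aᵢ > 1, the mode has j-th component (aⱼ − 1)/(Σaᵢ − K).
Here Σaᵢ = 76 and K = 4, so p_2 = (27 − 1)/(76 − 4) = 26/72 ≈ 0.3611.

MAP estimate: 0.3611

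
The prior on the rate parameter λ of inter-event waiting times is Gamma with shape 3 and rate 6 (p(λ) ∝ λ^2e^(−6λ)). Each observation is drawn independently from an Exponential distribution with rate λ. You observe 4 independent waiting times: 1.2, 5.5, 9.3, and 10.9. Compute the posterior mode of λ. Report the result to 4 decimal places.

The Exponential(rate=λ) likelihood is ∝ λ^n e^(−λΣtᵢ). Here n = 4 and Σtᵢ = 1.2 + 5.5 + 9.3 + 10.9 = 26.9.
Posterior ∝ λ^2e^(−6λ) · λ^4e^(−26.9λ) = λ^6e^(−32.9λ), i.e. Gamma(7, 32.9).
Mode = (a−1)/b = 6/32.9 ≈ 0.1824.

λ̂_MAP = 0.1824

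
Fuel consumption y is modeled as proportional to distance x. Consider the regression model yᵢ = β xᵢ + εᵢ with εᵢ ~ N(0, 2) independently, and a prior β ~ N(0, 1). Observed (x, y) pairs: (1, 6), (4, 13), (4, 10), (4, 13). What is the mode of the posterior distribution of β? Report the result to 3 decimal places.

log p(β | y) = −Σ(yᵢ − βxᵢ)²/(2·2) − β²/(2·1) + const.
Setting the derivative to zero: Σxᵢ(yᵢ − βxᵢ)/2 − β/1 = 0, so β = Σxᵢyᵢ / (Σxᵢ² + σ²/τ²).
Σxᵢyᵢ = 1·6 + 4·13 + 4·10 + 4·13 = 150; Σxᵢ² = 49; σ²/τ² = 2.
β̂_MAP = 150 / (49 + 2) = 150/51 ≈ 2.941.

β̂_MAP = 2.941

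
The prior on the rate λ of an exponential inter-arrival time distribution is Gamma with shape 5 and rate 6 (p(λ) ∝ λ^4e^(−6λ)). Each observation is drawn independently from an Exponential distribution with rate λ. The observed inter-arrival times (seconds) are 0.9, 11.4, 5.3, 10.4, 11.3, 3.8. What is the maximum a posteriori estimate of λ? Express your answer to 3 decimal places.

The Exponential(rate=λ) likelihood is ∝ λ^n e^(−λΣtᵢ). Here n = 6 and Σtᵢ = 0.9 + 11.4 + 5.3 + 10.4 + 11.3 + 3.8 = 43.1.
Posterior ∝ λ^4e^(−6λ) · λ^6e^(−43.1λ) = λ^10e^(−49.1λ), i.e. Gamma(11, 49.1).
Mode = (a−1)/b = 10/49.1 ≈ 0.204.

λ̂_MAP = 0.204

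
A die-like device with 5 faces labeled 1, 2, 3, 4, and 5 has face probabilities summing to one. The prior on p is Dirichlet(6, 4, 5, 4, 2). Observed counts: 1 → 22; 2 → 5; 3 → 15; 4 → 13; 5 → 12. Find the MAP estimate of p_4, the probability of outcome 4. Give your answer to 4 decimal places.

MAP estimate: 0.1928

The posterior is Dirichlet(αᵢ + nᵢ) = Dirichlet(28, 9, 20, 17, 14).
For a Dirichlet(a₁,…,a_K) with all aᵢ > 1, the mode has j-th component (aⱼ − 1)/(Σaᵢ − K).
Here Σaᵢ = 88 and K = 5, so p_4 = (17 − 1)/(88 − 5) = 16/83 ≈ 0.1928.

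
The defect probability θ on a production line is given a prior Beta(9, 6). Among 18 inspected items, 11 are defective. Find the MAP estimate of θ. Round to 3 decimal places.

θ̂_MAP = 0.613

Prior: Beta(9, 6).
Data: 11 successes in 18 trials. The binomial likelihood contributes θ^11(1−θ)^7, so the posterior is Beta(9+11, 6+7) = Beta(20, 13).
For Beta(a, b) with a, b > 1 the mode is (a−1)/(a+b−2) = 19/31 ≈ 0.613.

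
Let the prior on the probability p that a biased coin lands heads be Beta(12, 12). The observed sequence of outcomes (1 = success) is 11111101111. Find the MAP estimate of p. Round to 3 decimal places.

Prior: Beta(12, 12).
Data: 10 successes in 11 trials (from the sequence). The binomial likelihood contributes p^10(1−p)^1, so the posterior is Beta(12+10, 12+1) = Beta(22, 13).
For Beta(a, b) with a, b > 1 the mode is (a−1)/(a+b−2) = 21/33 ≈ 0.636.

p̂_MAP = 0.636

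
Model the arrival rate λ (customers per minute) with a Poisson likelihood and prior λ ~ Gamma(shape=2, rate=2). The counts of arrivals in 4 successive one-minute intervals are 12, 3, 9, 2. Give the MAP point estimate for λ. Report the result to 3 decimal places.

Σxᵢ = 12+3+9+2 = 26, with n = 4.
Posterior ∝ λe^(−2λ) · λ^26e^(−4λ) = λ^27e^(−6λ), i.e. Gamma(shape=28, rate=6).
The mode of a Gamma(a, b) with a ≥ 1 (shape–rate) is (a−1)/b = 27/6 ≈ 4.500.

λ̂_MAP = 4.500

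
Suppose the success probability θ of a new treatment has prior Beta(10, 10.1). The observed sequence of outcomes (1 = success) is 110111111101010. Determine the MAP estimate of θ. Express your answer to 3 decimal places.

θ̂_MAP = 0.604

Prior: Beta(10, 10.1).
Data: 11 successes in 15 trials (from the sequence). The binomial likelihood contributes θ^11(1−θ)^4, so the posterior is Beta(10+11, 10.1+4) = Beta(21, 14.1).
For Beta(a, b) with a, b > 1 the mode is (a−1)/(a+b−2) = 20/33.1 ≈ 0.604.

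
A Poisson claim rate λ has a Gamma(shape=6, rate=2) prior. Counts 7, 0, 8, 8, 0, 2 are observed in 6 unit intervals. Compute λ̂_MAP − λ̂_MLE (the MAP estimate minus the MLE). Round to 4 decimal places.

MAP − MLE = -0.4167

Σxᵢ = 25. Posterior is Gamma(31, 8); MAP = (31−1)/8 = 30/8 ≈ 3.75000.
MLE = x̄ = 25/6 ≈ 4.16667.
Difference = 30/8 − 25/6 = -5/12 ≈ -0.4167.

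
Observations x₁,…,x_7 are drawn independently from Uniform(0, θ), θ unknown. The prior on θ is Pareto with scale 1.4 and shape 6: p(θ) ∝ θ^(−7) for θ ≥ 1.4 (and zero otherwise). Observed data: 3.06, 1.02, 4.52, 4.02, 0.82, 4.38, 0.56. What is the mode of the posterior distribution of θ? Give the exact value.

θ̂_MAP = 4.52

The Uniform(0, θ) likelihood is θ^(−n) for θ ≥ max(xᵢ), zero otherwise. Here max(xᵢ) = 4.52.
Posterior ∝ θ^(−7) · θ^(−7) = θ^(−14) on θ ≥ max(1.4, 4.52) = 4.52.
This density is strictly decreasing in θ, so the posterior mode lies at the lower boundary of the support.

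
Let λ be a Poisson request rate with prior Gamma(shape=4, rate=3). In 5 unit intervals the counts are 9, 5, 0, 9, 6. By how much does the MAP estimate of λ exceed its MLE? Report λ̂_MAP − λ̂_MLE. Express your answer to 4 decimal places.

MAP − MLE = -1.8000

Σxᵢ = 29. Posterior is Gamma(33, 8); MAP = (33−1)/8 = 32/8 ≈ 4.00000.
MLE = x̄ = 29/5 ≈ 5.80000.
Difference = 32/8 − 29/5 = -9/5 ≈ -1.8000.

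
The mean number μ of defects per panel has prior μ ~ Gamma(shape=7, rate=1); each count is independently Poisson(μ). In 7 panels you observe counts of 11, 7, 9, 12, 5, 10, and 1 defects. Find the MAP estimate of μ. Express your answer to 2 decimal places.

Σxᵢ = 11+7+9+12+5+10+1 = 55, with n = 7.
Posterior ∝ μ^6e^(−1μ) · μ^55e^(−7μ) = μ^61e^(−8μ), i.e. Gamma(shape=62, rate=8).
The mode of a Gamma(a, b) with a ≥ 1 (shape–rate) is (a−1)/b = 61/8 ≈ 7.63.

μ̂_MAP = 7.63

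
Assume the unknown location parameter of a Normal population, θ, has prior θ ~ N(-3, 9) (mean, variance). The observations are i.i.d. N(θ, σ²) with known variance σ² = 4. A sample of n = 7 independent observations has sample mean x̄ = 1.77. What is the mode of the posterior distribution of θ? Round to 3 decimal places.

n = 7, x̄ = 1.77.
For a Normal prior and Normal likelihood with known variance, the posterior is Normal; its mode equals its mean, the precision-weighted average.
Prior precision 1/σ₀² = 1/9; data precision n/σ² = 7/4 = 1.75.
θ̂ = ((1/9)·(-3) + 1.75·1.77) / (1/9 + 1.75) = (3317/1200)/(67/36) = 9951/6700 ≈ 1.485.

θ̂_MAP = 1.485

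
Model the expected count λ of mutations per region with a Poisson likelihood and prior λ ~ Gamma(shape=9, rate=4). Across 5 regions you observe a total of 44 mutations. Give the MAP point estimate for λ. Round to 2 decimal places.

λ̂_MAP = 5.78

Σxᵢ = 44, n = 5.
Posterior ∝ λ^8e^(−4λ) · λ^44e^(−5λ) = λ^52e^(−9λ), i.e. Gamma(shape=53, rate=9).
The mode of a Gamma(a, b) with a ≥ 1 (shape–rate) is (a−1)/b = 52/9 ≈ 5.78.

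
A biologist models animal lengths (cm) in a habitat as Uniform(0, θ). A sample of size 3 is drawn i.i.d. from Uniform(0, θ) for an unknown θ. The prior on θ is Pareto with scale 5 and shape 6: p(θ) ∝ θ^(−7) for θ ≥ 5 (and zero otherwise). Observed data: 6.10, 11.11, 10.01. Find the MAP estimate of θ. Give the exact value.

The Uniform(0, θ) likelihood is θ^(−n) for θ ≥ max(xᵢ), zero otherwise. Here max(xᵢ) = 11.11.
Posterior ∝ θ^(−7) · θ^(−3) = θ^(−10) on θ ≥ max(5, 11.11) = 11.11.
This density is strictly decreasing in θ, so the posterior mode lies at the lower boundary of the support.

θ̂_MAP = 11.11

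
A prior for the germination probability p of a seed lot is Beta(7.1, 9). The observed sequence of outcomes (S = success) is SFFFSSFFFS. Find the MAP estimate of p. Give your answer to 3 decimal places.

Prior: Beta(7.1, 9).
Data: 4 successes in 10 trials (from the sequence). The binomial likelihood contributes p^4(1−p)^6, so the posterior is Beta(7.1+4, 9+6) = Beta(11.1, 15).
For Beta(a, b) with a, b > 1 the mode is (a−1)/(a+b−2) = 10.1/24.1 ≈ 0.419.

p̂_MAP = 0.419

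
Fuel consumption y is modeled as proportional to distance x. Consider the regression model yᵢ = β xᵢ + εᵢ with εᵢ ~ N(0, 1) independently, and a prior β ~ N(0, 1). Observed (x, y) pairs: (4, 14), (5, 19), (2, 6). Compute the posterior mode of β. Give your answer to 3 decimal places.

β̂_MAP = 3.543

log p(β | y) = −Σ(yᵢ − βxᵢ)²/(2·1) − β²/(2·1) + const.
Setting the derivative to zero: Σxᵢ(yᵢ − βxᵢ)/1 − β/1 = 0, so β = Σxᵢyᵢ / (Σxᵢ² + σ²/τ²).
Σxᵢyᵢ = 4·14 + 5·19 + 2·6 = 163; Σxᵢ² = 45; σ²/τ² = 1.
β̂_MAP = 163 / (45 + 1) = 163/46 ≈ 3.543.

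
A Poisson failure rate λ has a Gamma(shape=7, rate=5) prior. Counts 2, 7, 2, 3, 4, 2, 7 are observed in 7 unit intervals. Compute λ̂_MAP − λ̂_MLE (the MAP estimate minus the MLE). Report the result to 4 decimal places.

MAP − MLE = -1.1071

Σxᵢ = 27. Posterior is Gamma(34, 12); MAP = (34−1)/12 = 33/12 ≈ 2.75000.
MLE = x̄ = 27/7 ≈ 3.85714.
Difference = 33/12 − 27/7 = -31/28 ≈ -1.1071.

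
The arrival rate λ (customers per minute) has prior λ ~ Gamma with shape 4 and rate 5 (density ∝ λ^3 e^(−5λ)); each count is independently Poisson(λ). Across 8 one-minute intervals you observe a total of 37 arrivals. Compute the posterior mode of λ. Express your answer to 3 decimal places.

Σxᵢ = 37, n = 8.
Posterior ∝ λ^3e^(−5λ) · λ^37e^(−8λ) = λ^40e^(−13λ), i.e. Gamma(shape=41, rate=13).
The mode of a Gamma(a, b) with a ≥ 1 (shape–rate) is (a−1)/b = 40/13 ≈ 3.077.

λ̂_MAP = 3.077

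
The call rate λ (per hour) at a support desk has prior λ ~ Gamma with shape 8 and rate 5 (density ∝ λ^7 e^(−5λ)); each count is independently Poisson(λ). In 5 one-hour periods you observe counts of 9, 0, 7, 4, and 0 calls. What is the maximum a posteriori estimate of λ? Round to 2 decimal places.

Σxᵢ = 9+0+7+4+0 = 20, with n = 5.
Posterior ∝ λ^7e^(−5λ) · λ^20e^(−5λ) = λ^27e^(−10λ), i.e. Gamma(shape=28, rate=10).
The mode of a Gamma(a, b) with a ≥ 1 (shape–rate) is (a−1)/b = 27/10 ≈ 2.70.

λ̂_MAP = 2.70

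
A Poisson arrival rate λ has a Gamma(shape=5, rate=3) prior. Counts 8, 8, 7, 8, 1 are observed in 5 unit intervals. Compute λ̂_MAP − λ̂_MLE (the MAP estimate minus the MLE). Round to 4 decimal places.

MAP − MLE = -1.9000

Σxᵢ = 32. Posterior is Gamma(37, 8); MAP = (37−1)/8 = 36/8 ≈ 4.50000.
MLE = x̄ = 32/5 ≈ 6.40000.
Difference = 36/8 − 32/5 = -19/10 ≈ -1.9000.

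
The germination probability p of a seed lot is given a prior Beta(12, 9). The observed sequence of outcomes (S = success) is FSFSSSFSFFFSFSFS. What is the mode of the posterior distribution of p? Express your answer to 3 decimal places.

Prior: Beta(12, 9).
Data: 8 successes in 16 trials (from the sequence). The binomial likelihood contributes p^8(1−p)^8, so the posterior is Beta(12+8, 9+8) = Beta(20, 17).
For Beta(a, b) with a, b > 1 the mode is (a−1)/(a+b−2) = 19/35 ≈ 0.543.

p̂_MAP = 0.543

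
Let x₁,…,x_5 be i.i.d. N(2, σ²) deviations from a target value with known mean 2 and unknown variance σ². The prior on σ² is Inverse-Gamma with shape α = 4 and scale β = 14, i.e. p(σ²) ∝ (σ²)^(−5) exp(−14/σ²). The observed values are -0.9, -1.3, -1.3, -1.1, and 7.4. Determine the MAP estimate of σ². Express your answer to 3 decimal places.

σ̂²_MAP = 6.464

Sum of squared deviations about the known mean: SS = (-0.9−2)² + (-1.3−2)² + (-1.3−2)² + (-1.1−2)² + (7.4−2)² = 68.96.
The Normal likelihood contributes (σ²)^(−n/2) exp(−SS/(2σ²)), so the posterior is Inverse-Gamma(α + n/2, β + SS/2) = Inverse-Gamma(6.5, 48.48).
The mode of Inverse-Gamma(a, b) is b/(a+1) = 48.48/7.5 ≈ 6.464.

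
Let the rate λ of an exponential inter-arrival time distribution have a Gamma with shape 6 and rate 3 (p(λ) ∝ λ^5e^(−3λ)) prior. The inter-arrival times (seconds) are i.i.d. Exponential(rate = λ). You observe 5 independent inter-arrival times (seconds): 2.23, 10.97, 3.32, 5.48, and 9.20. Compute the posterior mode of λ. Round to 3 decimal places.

The Exponential(rate=λ) likelihood is ∝ λ^n e^(−λΣtᵢ). Here n = 5 and Σtᵢ = 2.23 + 10.97 + 3.32 + 5.48 + 9.20 = 31.20.
Posterior ∝ λ^5e^(−3λ) · λ^5e^(−31.20λ) = λ^10e^(−34.20λ), i.e. Gamma(11, 34.20).
Mode = (a−1)/b = 10/34.20 ≈ 0.292.

λ̂_MAP = 0.292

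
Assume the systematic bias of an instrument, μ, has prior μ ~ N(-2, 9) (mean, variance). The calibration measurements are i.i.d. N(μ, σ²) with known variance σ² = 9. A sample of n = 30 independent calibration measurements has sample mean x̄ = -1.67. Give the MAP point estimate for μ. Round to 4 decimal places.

μ̂_MAP = -1.6806

n = 30, x̄ = -1.67.
For a Normal prior and Normal likelihood with known variance, the posterior is Normal; its mode equals its mean, the precision-weighted average.
Prior precision 1/σ₀² = 1/9; data precision n/σ² = 30/9 = 10/3.
μ̂ = ((1/9)·(-2) + (10/3)·(-1.67)) / (1/9 + 10/3) = (-521/90)/(31/9) = -521/310 ≈ -1.6806.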